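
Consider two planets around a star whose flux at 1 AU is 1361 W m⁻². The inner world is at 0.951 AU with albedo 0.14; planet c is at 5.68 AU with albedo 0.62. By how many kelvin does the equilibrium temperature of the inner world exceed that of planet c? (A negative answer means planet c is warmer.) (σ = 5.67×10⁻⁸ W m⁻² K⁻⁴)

ΔT ≈ 183.2 K

T_eq = [S₀(1−A)/(4σd²)]^(1/4), so T ∝ (1−A)^(1/4) / √d.
T₁ = [1361×0.86/(4×5.67×10⁻⁸×0.951²)]^(1/4) = 274.85 K.
T₂ = [1361×0.38/(4×5.67×10⁻⁸×5.68²)]^(1/4) = 91.69 K.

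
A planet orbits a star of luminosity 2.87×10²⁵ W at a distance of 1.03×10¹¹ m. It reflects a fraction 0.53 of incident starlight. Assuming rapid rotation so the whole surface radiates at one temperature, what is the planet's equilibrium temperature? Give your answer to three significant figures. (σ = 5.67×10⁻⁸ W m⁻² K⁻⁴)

T_eq ≈ 145 K

Flux: S = L/(4πd²) = 2.87×10²⁵/(4π×(1.03×10¹¹)²) = 215 W m⁻².
Energy balance: absorbed = emitted ⇒ πR²·S(1−A) = 4πR²·σT_eq⁴, so T_eq⁴ = S(1−A)/(4σ).
T_eq = [215 × 0.47 / (4 × 5.67×10⁻⁸)]^(1/4) = (4.46×10⁸)^(1/4) = 145 K.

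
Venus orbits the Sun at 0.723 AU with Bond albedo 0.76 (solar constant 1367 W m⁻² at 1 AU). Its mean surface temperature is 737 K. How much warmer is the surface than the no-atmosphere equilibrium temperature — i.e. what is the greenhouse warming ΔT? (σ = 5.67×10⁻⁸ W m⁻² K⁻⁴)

S = 1367/0.723² = 2615 W m⁻².
T_eq = [S(1−A)/(4σ)]^(1/4) = [2615×0.24/(4×5.67×10⁻⁸)]^(1/4) = 229.4 K.
ΔT = T_surf − T_eq = 737 − 229.4.

ΔT ≈ 507.6 K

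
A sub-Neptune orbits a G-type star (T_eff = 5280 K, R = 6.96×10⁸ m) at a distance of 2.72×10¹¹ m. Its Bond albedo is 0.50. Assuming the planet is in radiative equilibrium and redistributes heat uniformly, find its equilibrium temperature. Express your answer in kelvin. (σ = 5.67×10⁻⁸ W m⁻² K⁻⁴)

T_eq ≈ 159 K

L = 4πR_⋆²σT_⋆⁴ = 4π(6.96×10⁸)² × 5.67×10⁻⁸ × (5280)⁴ = 2.68×10²⁶ W.
S = L/(4πd²) = 289 W m⁻².
Energy balance: absorbed = emitted ⇒ πR²·S(1−A) = 4πR²·σT_eq⁴, so T_eq⁴ = S(1−A)/(4σ).
T_eq = [289 × 0.50 / (4 × 5.67×10⁻⁸)]^(1/4) = (6.36×10⁸)^(1/4) = 159 K.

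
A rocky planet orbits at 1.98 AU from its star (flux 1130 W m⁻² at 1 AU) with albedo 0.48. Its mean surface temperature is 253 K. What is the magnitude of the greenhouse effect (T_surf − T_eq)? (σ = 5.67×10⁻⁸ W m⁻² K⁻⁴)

ΔT ≈ 92.7 K

S = 1130/1.98² = 288.2 W m⁻².
T_eq = [S(1−A)/(4σ)]^(1/4) = [288.2×0.52/(4×5.67×10⁻⁸)]^(1/4) = 160.3 K.
ΔT = T_surf − T_eq = 253 − 160.3.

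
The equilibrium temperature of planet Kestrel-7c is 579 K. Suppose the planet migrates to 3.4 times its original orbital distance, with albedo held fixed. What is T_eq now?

T_eq ∝ L^(1/4) · d^(−1/2).
T′ = 579 / 3.4^(1/2) = 314 K.

T_eq ≈ 314 K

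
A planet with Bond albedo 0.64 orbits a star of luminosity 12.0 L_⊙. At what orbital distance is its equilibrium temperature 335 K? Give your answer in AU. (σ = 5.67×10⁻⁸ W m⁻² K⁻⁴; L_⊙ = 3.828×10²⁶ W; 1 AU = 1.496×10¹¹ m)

d ≈ 1.43 AU

L = 12.0 × 3.828×10²⁶ = 4.59×10²⁷ W.
From T_eq⁴ = L(1−A)/(16πσd²): d = √[L(1−A)/(16πσT_eq⁴)].
d = √[4.59×10²⁷ × 0.36 / (16π × 5.67×10⁻⁸ × (335)⁴)] = 2.15×10¹¹ m = 1.43 AU.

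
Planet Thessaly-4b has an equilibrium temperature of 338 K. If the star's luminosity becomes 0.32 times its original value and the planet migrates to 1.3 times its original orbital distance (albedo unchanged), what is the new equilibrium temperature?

T_eq ≈ 223 K

T_eq ∝ L^(1/4) · d^(−1/2).
T′ = 338 × 0.32^(1/4) / 1.3^(1/2) = 223 K.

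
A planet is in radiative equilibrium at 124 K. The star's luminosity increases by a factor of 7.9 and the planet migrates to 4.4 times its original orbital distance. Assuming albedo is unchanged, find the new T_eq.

T_eq ≈ 99.1 K

T_eq ∝ L^(1/4) · d^(−1/2).
T′ = 124 × 7.9^(1/4) / 4.4^(1/2) = 99.1 K.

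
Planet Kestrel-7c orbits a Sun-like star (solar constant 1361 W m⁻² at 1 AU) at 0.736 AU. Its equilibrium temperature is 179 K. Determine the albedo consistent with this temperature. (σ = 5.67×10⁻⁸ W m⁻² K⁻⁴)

A ≈ 0.91

Flux at 0.736 AU: S = 1361/0.736² = 2510 W m⁻².
From T_eq⁴ = S(1−A)/(4σ): 1−A = 4σT_eq⁴/S.
1−A = 4 × 5.67×10⁻⁸ × (179)⁴ / 2510 = 0.093.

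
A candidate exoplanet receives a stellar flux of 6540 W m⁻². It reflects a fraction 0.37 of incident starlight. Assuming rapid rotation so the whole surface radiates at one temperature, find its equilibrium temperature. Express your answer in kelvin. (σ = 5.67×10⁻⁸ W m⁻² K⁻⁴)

Energy balance: absorbed = emitted ⇒ πR²·S(1−A) = 4πR²·σT_eq⁴, so T_eq⁴ = S(1−A)/(4σ).
T_eq = [6540 × 0.63 / (4 × 5.67×10⁻⁸)]^(1/4) = (1.82×10¹⁰)^(1/4) = 367 K.

T_eq ≈ 367 K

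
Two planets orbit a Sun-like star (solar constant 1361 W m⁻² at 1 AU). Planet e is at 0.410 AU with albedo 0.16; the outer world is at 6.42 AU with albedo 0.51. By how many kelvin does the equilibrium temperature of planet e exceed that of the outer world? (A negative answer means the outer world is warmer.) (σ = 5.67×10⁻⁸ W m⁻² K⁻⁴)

T_eq = [S₀(1−A)/(4σd²)]^(1/4), so T ∝ (1−A)^(1/4) / √d.
T₁ = [1361×0.84/(4×5.67×10⁻⁸×0.410²)]^(1/4) = 416.13 K.
T₂ = [1361×0.49/(4×5.67×10⁻⁸×6.42²)]^(1/4) = 91.90 K.

ΔT ≈ 324.2 K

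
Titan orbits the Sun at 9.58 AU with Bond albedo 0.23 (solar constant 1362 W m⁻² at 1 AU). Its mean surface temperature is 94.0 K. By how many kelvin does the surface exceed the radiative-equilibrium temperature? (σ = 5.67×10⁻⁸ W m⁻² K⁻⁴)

S = 1362/9.58² = 14.84 W m⁻².
T_eq = [S(1−A)/(4σ)]^(1/4) = [14.84×0.77/(4×5.67×10⁻⁸)]^(1/4) = 84.3 K.
ΔT = T_surf − T_eq = 94 − 84.3.

ΔT ≈ 9.7 K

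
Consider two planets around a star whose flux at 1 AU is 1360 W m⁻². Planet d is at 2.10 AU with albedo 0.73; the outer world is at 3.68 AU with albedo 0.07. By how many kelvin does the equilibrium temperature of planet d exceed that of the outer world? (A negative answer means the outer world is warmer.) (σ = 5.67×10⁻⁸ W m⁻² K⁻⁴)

ΔT ≈ -4.0 K

T_eq = [S₀(1−A)/(4σd²)]^(1/4), so T ∝ (1−A)^(1/4) / √d.
T₁ = [1360×0.27/(4×5.67×10⁻⁸×2.10²)]^(1/4) = 138.42 K.
T₂ = [1360×0.93/(4×5.67×10⁻⁸×3.68²)]^(1/4) = 142.45 K.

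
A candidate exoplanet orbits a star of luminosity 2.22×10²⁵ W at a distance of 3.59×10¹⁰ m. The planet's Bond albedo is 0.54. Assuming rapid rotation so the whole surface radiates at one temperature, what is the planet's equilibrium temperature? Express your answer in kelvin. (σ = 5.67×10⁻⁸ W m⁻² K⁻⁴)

Flux: S = L/(4πd²) = 2.22×10²⁵/(4π×(3.59×10¹⁰)²) = 1370 W m⁻².
Energy balance: absorbed = emitted ⇒ πR²·S(1−A) = 4πR²·σT_eq⁴, so T_eq⁴ = S(1−A)/(4σ).
T_eq = [1370 × 0.46 / (4 × 5.67×10⁻⁸)]^(1/4) = (2.78×10⁹)^(1/4) = 230 K.

T_eq ≈ 230 K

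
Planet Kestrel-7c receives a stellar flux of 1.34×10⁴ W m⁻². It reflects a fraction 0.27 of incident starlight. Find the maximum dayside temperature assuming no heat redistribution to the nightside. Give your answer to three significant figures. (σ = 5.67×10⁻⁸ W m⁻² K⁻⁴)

With no redistribution each surface element balances locally: S(1−A) = σT⁴.
T = [1.34×10⁴ × 0.73 / 5.67×10⁻⁸]^(1/4) = (1.73×10¹¹)^(1/4) = 644 K.

T_ss ≈ 644 K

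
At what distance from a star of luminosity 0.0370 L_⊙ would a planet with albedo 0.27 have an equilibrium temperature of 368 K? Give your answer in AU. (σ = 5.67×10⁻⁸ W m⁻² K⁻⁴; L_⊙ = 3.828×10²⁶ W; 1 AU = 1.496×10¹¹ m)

d ≈ 0.0940 AU

L = 0.0370 × 3.828×10²⁶ = 1.42×10²⁵ W.
From T_eq⁴ = L(1−A)/(16πσd²): d = √[L(1−A)/(16πσT_eq⁴)].
d = √[1.42×10²⁵ × 0.73 / (16π × 5.67×10⁻⁸ × (368)⁴)] = 1.41×10¹⁰ m = 0.0940 AU.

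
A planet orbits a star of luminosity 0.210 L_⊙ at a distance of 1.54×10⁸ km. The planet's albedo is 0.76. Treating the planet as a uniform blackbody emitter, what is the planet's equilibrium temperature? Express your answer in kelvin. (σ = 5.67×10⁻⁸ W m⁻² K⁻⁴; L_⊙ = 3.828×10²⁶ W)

T_eq ≈ 130 K

d = 1.54×10⁸ km = 1.54×10¹¹ m.
L = 0.210 × 3.828×10²⁶ = 8.04×10²⁵ W.
Flux: S = L/(4πd²) = 8.04×10²⁵/(4π×(1.54×10¹¹)²) = 270 W m⁻².
Energy balance: absorbed = emitted ⇒ πR²·S(1−A) = 4πR²·σT_eq⁴, so T_eq⁴ = S(1−A)/(4σ).
T_eq = [270 × 0.24 / (4 × 5.67×10⁻⁸)]^(1/4) = (2.85×10⁸)^(1/4) = 130 K.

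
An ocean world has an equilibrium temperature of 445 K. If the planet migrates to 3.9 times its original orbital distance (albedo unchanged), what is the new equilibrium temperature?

T_eq ≈ 225 K

T_eq ∝ L^(1/4) · d^(−1/2).
T′ = 445 / 3.9^(1/2) = 225 K.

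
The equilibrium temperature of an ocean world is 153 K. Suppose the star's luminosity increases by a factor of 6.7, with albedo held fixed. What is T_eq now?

T_eq ∝ L^(1/4) · d^(−1/2).
T′ = 153 × 6.7^(1/4) = 246 K.

T_eq ≈ 246 K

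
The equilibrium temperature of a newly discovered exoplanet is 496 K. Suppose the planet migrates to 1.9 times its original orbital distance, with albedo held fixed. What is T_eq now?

T_eq ≈ 360 K

T_eq ∝ L^(1/4) · d^(−1/2).
T′ = 496 / 1.9^(1/2) = 360 K.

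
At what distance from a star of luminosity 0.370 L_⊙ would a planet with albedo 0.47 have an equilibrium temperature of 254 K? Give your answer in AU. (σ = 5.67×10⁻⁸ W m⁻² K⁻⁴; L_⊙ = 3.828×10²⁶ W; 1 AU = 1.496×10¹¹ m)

L = 0.370 × 3.828×10²⁶ = 1.42×10²⁶ W.
From T_eq⁴ = L(1−A)/(16πσd²): d = √[L(1−A)/(16πσT_eq⁴)].
d = √[1.42×10²⁶ × 0.53 / (16π × 5.67×10⁻⁸ × (254)⁴)] = 7.95×10¹⁰ m = 0.532 AU.

d ≈ 0.532 AU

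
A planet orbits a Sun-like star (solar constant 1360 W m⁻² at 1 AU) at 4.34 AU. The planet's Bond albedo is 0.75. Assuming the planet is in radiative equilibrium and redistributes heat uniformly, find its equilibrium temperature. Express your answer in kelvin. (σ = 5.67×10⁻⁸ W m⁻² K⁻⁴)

T_eq ≈ 94.5 K

Flux at 4.34 AU: S = 1360/4.34² = 72.2 W m⁻².
Energy balance: absorbed = emitted ⇒ πR²·S(1−A) = 4πR²·σT_eq⁴, so T_eq⁴ = S(1−A)/(4σ).
T_eq = [72.2 × 0.25 / (4 × 5.67×10⁻⁸)]^(1/4) = (7.96×10⁷)^(1/4) = 94.5 K.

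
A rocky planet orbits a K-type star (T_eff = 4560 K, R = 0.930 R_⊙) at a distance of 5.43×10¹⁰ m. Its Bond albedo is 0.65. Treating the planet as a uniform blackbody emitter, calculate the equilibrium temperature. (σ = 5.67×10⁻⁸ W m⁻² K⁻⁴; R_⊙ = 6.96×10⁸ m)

T_eq ≈ 271 K

R_⋆ = 0.930 × 6.96×10⁸ = 6.47×10⁸ m.
L = 4πR_⋆²σT_⋆⁴ = 4π(6.47×10⁸)² × 5.67×10⁻⁸ × (4560)⁴ = 1.29×10²⁶ W.
S = L/(4πd²) = 3480 W m⁻².
Energy balance: absorbed = emitted ⇒ πR²·S(1−A) = 4πR²·σT_eq⁴, so T_eq⁴ = S(1−A)/(4σ).
T_eq = [3480 × 0.35 / (4 × 5.67×10⁻⁸)]^(1/4) = (5.38×10⁹)^(1/4) = 271 K.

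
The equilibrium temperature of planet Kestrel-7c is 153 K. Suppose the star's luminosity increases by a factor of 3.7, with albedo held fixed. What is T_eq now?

T_eq ∝ L^(1/4) · d^(−1/2).
T′ = 153 × 3.7^(1/4) = 212 K.

T_eq ≈ 212 K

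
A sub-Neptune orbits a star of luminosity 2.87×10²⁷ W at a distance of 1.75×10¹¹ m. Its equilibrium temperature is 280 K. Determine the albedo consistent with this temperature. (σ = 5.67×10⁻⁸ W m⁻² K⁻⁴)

Flux: S = L/(4πd²) = 2.87×10²⁷/(4π×(1.75×10¹¹)²) = 7460 W m⁻².
From T_eq⁴ = S(1−A)/(4σ): 1−A = 4σT_eq⁴/S.
1−A = 4 × 5.67×10⁻⁸ × (280)⁴ / 7460 = 0.187.

A ≈ 0.81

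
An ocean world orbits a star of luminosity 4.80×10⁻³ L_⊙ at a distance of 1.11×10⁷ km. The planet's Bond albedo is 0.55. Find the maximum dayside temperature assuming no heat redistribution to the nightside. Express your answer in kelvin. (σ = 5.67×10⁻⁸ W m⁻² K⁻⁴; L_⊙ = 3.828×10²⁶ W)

d = 1.11×10⁷ km = 1.11×10¹⁰ m.
L = 4.80×10⁻³ × 3.828×10²⁶ = 1.84×10²⁴ W.
Flux: S = L/(4πd²) = 1.84×10²⁴/(4π×(1.11×10¹⁰)²) = 1190 W m⁻².
With no redistribution each surface element balances locally: S(1−A) = σT⁴.
T = [1190 × 0.45 / 5.67×10⁻⁸]^(1/4) = (9.42×10⁹)^(1/4) = 312 K.

T_ss ≈ 312 K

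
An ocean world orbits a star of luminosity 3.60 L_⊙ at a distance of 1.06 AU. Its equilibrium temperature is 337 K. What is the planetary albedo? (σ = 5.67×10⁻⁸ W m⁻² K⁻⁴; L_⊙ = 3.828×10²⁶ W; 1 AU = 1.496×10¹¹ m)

d = 1.06 AU = 1.59×10¹¹ m.
L = 3.60 × 3.828×10²⁶ = 1.38×10²⁷ W.
Flux: S = L/(4πd²) = 1.38×10²⁷/(4π×(1.59×10¹¹)²) = 4360 W m⁻².
From T_eq⁴ = S(1−A)/(4σ): 1−A = 4σT_eq⁴/S.
1−A = 4 × 5.67×10⁻⁸ × (337)⁴ / 4360 = 0.671.

A ≈ 0.33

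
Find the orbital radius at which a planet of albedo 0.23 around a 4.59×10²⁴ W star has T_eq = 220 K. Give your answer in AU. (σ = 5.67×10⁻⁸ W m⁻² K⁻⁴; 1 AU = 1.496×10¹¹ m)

From T_eq⁴ = L(1−A)/(16πσd²): d = √[L(1−A)/(16πσT_eq⁴)].
d = √[4.59×10²⁴ × 0.77 / (16π × 5.67×10⁻⁸ × (220)⁴)] = 2.30×10¹⁰ m = 0.154 AU.

d ≈ 0.154 AU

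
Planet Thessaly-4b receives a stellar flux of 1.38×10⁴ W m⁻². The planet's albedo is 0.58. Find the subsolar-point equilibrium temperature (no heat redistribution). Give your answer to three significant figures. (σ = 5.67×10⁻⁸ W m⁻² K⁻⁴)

At the subsolar point the surface absorbs S(1−A) and emits σT⁴ per unit area — no factor of 4, since only the local patch is in balance.
T = [1.38×10⁴ × 0.42 / 5.67×10⁻⁸]^(1/4) = (1.02×10¹¹)^(1/4) = 565 K.

T_ss ≈ 565 K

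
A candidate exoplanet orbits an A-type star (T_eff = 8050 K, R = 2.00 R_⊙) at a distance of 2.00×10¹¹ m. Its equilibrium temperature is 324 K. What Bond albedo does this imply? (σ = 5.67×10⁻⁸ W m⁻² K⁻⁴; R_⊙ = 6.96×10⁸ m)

R_⋆ = 2.00 × 6.96×10⁸ = 1.39×10⁹ m.
L = 4πR_⋆²σT_⋆⁴ = 4π(1.39×10⁹)² × 5.67×10⁻⁸ × (8050)⁴ = 5.80×10²⁷ W.
S = L/(4πd²) = 1.15×10⁴ W m⁻².
From T_eq⁴ = S(1−A)/(4σ): 1−A = 4σT_eq⁴/S.
1−A = 4 × 5.67×10⁻⁸ × (324)⁴ / 1.15×10⁴ = 0.217.

A ≈ 0.78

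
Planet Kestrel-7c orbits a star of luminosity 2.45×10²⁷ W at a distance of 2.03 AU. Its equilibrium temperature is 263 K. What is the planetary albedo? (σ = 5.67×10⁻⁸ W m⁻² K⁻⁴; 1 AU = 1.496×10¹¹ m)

d = 2.03 AU = 3.04×10¹¹ m.
Flux: S = L/(4πd²) = 2.45×10²⁷/(4π×(3.04×10¹¹)²) = 2110 W m⁻².
From T_eq⁴ = S(1−A)/(4σ): 1−A = 4σT_eq⁴/S.
1−A = 4 × 5.67×10⁻⁸ × (263)⁴ / 2110 = 0.513.

A ≈ 0.49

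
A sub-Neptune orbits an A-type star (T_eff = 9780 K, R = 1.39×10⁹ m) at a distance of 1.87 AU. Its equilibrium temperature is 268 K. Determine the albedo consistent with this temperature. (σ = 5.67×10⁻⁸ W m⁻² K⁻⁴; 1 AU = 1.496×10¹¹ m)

d = 1.87 AU = 2.80×10¹¹ m.
L = 4πR_⋆²σT_⋆⁴ = 4π(1.39×10⁹)² × 5.67×10⁻⁸ × (9780)⁴ = 1.26×10²⁸ W.
S = L/(4πd²) = 1.28×10⁴ W m⁻².
From T_eq⁴ = S(1−A)/(4σ): 1−A = 4σT_eq⁴/S.
1−A = 4 × 5.67×10⁻⁸ × (268)⁴ / 1.28×10⁴ = 0.091.

A ≈ 0.91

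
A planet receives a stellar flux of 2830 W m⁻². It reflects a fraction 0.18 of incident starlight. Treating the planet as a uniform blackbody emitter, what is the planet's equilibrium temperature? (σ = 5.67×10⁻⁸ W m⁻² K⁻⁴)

Energy balance: absorbed = emitted ⇒ πR²·S(1−A) = 4πR²·σT_eq⁴, so T_eq⁴ = S(1−A)/(4σ).
T_eq = [2830 × 0.82 / (4 × 5.67×10⁻⁸)]^(1/4) = (1.02×10¹⁰)^(1/4) = 318 K.

T_eq ≈ 318 K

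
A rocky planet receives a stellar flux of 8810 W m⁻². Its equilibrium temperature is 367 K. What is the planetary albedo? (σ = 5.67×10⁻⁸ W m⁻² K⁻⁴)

From T_eq⁴ = S(1−A)/(4σ): 1−A = 4σT_eq⁴/S.
1−A = 4 × 5.67×10⁻⁸ × (367)⁴ / 8810 = 0.467.

A ≈ 0.53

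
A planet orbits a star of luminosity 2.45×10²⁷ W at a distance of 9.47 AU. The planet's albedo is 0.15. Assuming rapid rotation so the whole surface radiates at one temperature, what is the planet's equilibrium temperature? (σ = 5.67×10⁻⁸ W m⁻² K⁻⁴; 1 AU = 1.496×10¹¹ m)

d = 9.47 AU = 1.42×10¹² m.
Flux: S = L/(4πd²) = 2.45×10²⁷/(4π×(1.42×10¹²)²) = 97.1 W m⁻².
Energy balance: absorbed = emitted ⇒ πR²·S(1−A) = 4πR²·σT_eq⁴, so T_eq⁴ = S(1−A)/(4σ).
T_eq = [97.1 × 0.85 / (4 × 5.67×10⁻⁸)]^(1/4) = (3.64×10⁸)^(1/4) = 138 K.

T_eq ≈ 138 K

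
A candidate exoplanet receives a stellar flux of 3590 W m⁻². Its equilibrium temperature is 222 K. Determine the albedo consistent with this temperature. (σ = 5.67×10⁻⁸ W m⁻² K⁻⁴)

A ≈ 0.85

From T_eq⁴ = S(1−A)/(4σ): 1−A = 4σT_eq⁴/S.
1−A = 4 × 5.67×10⁻⁸ × (222)⁴ / 3590 = 0.153.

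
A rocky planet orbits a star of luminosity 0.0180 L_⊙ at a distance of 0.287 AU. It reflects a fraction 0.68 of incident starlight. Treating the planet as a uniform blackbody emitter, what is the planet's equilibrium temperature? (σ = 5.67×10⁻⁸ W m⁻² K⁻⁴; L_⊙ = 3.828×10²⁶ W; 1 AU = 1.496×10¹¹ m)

T_eq ≈ 143 K

d = 0.287 AU = 4.29×10¹⁰ m.
L = 0.0180 × 3.828×10²⁶ = 6.89×10²⁴ W.
Flux: S = L/(4πd²) = 6.89×10²⁴/(4π×(4.29×10¹⁰)²) = 297 W m⁻².
Energy balance: absorbed = emitted ⇒ πR²·S(1−A) = 4πR²·σT_eq⁴, so T_eq⁴ = S(1−A)/(4σ).
T_eq = [297 × 0.32 / (4 × 5.67×10⁻⁸)]^(1/4) = (4.20×10⁸)^(1/4) = 143 K.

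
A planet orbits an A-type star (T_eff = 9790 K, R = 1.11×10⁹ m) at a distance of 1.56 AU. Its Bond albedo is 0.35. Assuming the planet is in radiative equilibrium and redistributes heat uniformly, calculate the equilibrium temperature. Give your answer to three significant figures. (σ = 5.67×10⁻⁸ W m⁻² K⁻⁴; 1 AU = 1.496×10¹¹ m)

d = 1.56 AU = 2.33×10¹¹ m.
L = 4πR_⋆²σT_⋆⁴ = 4π(1.11×10⁹)² × 5.67×10⁻⁸ × (9790)⁴ = 8.06×10²⁷ W.
S = L/(4πd²) = 1.18×10⁴ W m⁻².
Energy balance: absorbed = emitted ⇒ πR²·S(1−A) = 4πR²·σT_eq⁴, so T_eq⁴ = S(1−A)/(4σ).
T_eq = [1.18×10⁴ × 0.65 / (4 × 5.67×10⁻⁸)]^(1/4) = (3.38×10¹⁰)^(1/4) = 429 K.

T_eq ≈ 429 K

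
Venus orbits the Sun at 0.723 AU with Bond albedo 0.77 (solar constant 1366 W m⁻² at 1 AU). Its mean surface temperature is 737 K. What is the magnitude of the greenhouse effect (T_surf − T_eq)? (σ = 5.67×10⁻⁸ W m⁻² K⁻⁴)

S = 1366/0.723² = 2613 W m⁻².
T_eq = [S(1−A)/(4σ)]^(1/4) = [2613×0.23/(4×5.67×10⁻⁸)]^(1/4) = 226.9 K.
ΔT = T_surf − T_eq = 737 − 226.9.

ΔT ≈ 510.1 K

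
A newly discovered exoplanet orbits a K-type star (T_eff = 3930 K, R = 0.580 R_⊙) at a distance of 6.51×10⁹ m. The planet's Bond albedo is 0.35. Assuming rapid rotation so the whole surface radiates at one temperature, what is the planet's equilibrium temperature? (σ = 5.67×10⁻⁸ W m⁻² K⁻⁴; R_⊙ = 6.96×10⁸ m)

R_⋆ = 0.580 × 6.96×10⁸ = 4.04×10⁸ m.
L = 4πR_⋆²σT_⋆⁴ = 4π(4.04×10⁸)² × 5.67×10⁻⁸ × (3930)⁴ = 2.77×10²⁵ W.
S = L/(4πd²) = 5.20×10⁴ W m⁻².
Energy balance: absorbed = emitted ⇒ πR²·S(1−A) = 4πR²·σT_eq⁴, so T_eq⁴ = S(1−A)/(4σ).
T_eq = [5.20×10⁴ × 0.65 / (4 × 5.67×10⁻⁸)]^(1/4) = (1.49×10¹¹)^(1/4) = 621 K.

T_eq ≈ 621 K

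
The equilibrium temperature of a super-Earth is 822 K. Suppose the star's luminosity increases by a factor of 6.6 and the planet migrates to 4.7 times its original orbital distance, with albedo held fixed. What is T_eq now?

T_eq ∝ L^(1/4) · d^(−1/2).
T′ = 822 × 6.6^(1/4) / 4.7^(1/2) = 608 K.

T_eq ≈ 608 K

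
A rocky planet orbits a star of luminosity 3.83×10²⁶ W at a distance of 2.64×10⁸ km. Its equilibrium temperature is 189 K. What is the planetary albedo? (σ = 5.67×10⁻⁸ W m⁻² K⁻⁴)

d = 2.64×10⁸ km = 2.64×10¹¹ m.
Flux: S = L/(4πd²) = 3.83×10²⁶/(4π×(2.64×10¹¹)²) = 437 W m⁻².
From T_eq⁴ = S(1−A)/(4σ): 1−A = 4σT_eq⁴/S.
1−A = 4 × 5.67×10⁻⁸ × (189)⁴ / 437 = 0.662.

A ≈ 0.34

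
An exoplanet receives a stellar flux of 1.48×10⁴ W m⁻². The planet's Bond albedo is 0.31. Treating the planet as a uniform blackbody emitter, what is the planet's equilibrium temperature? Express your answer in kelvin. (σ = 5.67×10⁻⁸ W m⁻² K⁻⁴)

Energy balance: absorbed = emitted ⇒ πR²·S(1−A) = 4πR²·σT_eq⁴, so T_eq⁴ = S(1−A)/(4σ).
T_eq = [1.48×10⁴ × 0.69 / (4 × 5.67×10⁻⁸)]^(1/4) = (4.50×10¹⁰)^(1/4) = 461 K.

T_eq ≈ 461 K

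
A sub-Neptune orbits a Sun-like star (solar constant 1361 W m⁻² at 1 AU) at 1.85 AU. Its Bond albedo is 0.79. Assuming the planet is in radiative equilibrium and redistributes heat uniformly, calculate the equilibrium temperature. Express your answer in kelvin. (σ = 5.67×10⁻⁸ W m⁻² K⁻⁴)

Flux at 1.85 AU: S = 1361/1.85² = 398 W m⁻².
Energy balance: absorbed = emitted ⇒ πR²·S(1−A) = 4πR²·σT_eq⁴, so T_eq⁴ = S(1−A)/(4σ).
T_eq = [398 × 0.21 / (4 × 5.67×10⁻⁸)]^(1/4) = (3.68×10⁸)^(1/4) = 139 K.

T_eq ≈ 139 K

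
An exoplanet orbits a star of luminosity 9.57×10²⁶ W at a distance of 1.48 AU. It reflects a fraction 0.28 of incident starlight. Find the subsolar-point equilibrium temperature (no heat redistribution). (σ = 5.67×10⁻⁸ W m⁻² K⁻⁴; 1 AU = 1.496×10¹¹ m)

T_ss ≈ 375 K

d = 1.48 AU = 2.21×10¹¹ m.
Flux: S = L/(4πd²) = 9.57×10²⁶/(4π×(2.21×10¹¹)²) = 1550 W m⁻².
At the subsolar point the surface absorbs S(1−A) and emits σT⁴ per unit area — no factor of 4, since only the local patch is in balance.
T = [1550 × 0.72 / 5.67×10⁻⁸]^(1/4) = (1.97×10¹⁰)^(1/4) = 375 K.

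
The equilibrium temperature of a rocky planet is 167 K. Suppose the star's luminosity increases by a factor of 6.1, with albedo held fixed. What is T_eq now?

T_eq ∝ L^(1/4) · d^(−1/2).
T′ = 167 × 6.1^(1/4) = 262 K.

T_eq ≈ 262 K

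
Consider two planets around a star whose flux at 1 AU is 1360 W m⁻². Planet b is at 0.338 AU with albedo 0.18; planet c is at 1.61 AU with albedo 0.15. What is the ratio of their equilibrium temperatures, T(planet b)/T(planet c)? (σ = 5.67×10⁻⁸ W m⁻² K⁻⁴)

T_eq = [S₀(1−A)/(4σd²)]^(1/4), so T ∝ (1−A)^(1/4) / √d.
T₁ = [1360×0.82/(4×5.67×10⁻⁸×0.338²)]^(1/4) = 455.48 K.
T₂ = [1360×0.85/(4×5.67×10⁻⁸×1.61²)]^(1/4) = 210.58 K.

T₁/T₂ ≈ 2.163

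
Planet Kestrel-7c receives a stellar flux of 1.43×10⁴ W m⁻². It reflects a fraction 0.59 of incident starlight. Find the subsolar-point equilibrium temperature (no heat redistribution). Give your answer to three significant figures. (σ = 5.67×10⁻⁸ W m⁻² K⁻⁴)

At the subsolar point the surface absorbs S(1−A) and emits σT⁴ per unit area — no factor of 4, since only the local patch is in balance.
T = [1.43×10⁴ × 0.41 / 5.67×10⁻⁸]^(1/4) = (1.03×10¹¹)^(1/4) = 567 K.

T_ss ≈ 567 K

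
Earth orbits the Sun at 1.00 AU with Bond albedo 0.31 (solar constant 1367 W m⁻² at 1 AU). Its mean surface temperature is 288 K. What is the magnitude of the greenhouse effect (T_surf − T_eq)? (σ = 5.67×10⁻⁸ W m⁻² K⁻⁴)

S = 1367/1.00² = 1367 W m⁻².
T_eq = [S(1−A)/(4σ)]^(1/4) = [1367×0.69/(4×5.67×10⁻⁸)]^(1/4) = 253.9 K.
ΔT = T_surf − T_eq = 288 − 253.9.

ΔT ≈ 34.1 K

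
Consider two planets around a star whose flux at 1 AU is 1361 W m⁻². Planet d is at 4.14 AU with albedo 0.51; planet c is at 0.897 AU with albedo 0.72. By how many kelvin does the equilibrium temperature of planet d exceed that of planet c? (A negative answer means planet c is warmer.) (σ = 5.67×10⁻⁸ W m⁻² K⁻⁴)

T_eq = [S₀(1−A)/(4σd²)]^(1/4), so T ∝ (1−A)^(1/4) / √d.
T₁ = [1361×0.49/(4×5.67×10⁻⁸×4.14²)]^(1/4) = 114.45 K.
T₂ = [1361×0.28/(4×5.67×10⁻⁸×0.897²)]^(1/4) = 213.77 K.

ΔT ≈ -99.3 K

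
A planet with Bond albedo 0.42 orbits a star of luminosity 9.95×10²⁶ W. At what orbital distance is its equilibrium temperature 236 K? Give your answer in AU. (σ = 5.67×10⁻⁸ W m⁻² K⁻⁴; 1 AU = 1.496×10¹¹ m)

From T_eq⁴ = L(1−A)/(16πσd²): d = √[L(1−A)/(16πσT_eq⁴)].
d = √[9.95×10²⁶ × 0.58 / (16π × 5.67×10⁻⁸ × (236)⁴)] = 2.55×10¹¹ m = 1.71 AU.

d ≈ 1.71 AU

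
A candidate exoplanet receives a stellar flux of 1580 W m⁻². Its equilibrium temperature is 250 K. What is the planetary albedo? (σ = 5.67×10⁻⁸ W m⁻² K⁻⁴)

A ≈ 0.44

From T_eq⁴ = S(1−A)/(4σ): 1−A = 4σT_eq⁴/S.
1−A = 4 × 5.67×10⁻⁸ × (250)⁴ / 1580 = 0.561.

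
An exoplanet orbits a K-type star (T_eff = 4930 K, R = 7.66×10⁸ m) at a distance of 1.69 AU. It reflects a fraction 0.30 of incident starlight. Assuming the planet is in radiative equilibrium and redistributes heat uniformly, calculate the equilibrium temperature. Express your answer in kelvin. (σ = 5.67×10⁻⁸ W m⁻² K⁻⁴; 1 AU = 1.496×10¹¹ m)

d = 1.69 AU = 2.53×10¹¹ m.
L = 4πR_⋆²σT_⋆⁴ = 4π(7.66×10⁸)² × 5.67×10⁻⁸ × (4930)⁴ = 2.47×10²⁶ W.
S = L/(4πd²) = 307 W m⁻².
Energy balance: absorbed = emitted ⇒ πR²·S(1−A) = 4πR²·σT_eq⁴, so T_eq⁴ = S(1−A)/(4σ).
T_eq = [307 × 0.70 / (4 × 5.67×10⁻⁸)]^(1/4) = (9.49×10⁸)^(1/4) = 176 K.

T_eq ≈ 176 K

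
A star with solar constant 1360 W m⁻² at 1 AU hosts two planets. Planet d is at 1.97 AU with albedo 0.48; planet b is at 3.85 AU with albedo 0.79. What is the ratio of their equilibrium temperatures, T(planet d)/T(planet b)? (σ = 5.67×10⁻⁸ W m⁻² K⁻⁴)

T₁/T₂ ≈ 1.754

T_eq = [S₀(1−A)/(4σd²)]^(1/4), so T ∝ (1−A)^(1/4) / √d.
T₁ = [1360×0.52/(4×5.67×10⁻⁸×1.97²)]^(1/4) = 168.36 K.
T₂ = [1360×0.21/(4×5.67×10⁻⁸×3.85²)]^(1/4) = 96.01 K.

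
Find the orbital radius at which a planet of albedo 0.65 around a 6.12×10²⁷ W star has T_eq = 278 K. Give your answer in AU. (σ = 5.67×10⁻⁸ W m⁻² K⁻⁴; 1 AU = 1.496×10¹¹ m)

From T_eq⁴ = L(1−A)/(16πσd²): d = √[L(1−A)/(16πσT_eq⁴)].
d = √[6.12×10²⁷ × 0.35 / (16π × 5.67×10⁻⁸ × (278)⁴)] = 3.55×10¹¹ m = 2.37 AU.

d ≈ 2.37 AU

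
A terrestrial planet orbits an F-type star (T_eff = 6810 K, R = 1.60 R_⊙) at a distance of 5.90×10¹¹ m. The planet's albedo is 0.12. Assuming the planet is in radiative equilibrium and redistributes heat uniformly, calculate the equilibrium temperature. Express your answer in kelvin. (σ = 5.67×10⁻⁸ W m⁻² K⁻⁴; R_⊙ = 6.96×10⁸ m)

R_⋆ = 1.60 × 6.96×10⁸ = 1.11×10⁹ m.
L = 4πR_⋆²σT_⋆⁴ = 4π(1.11×10⁹)² × 5.67×10⁻⁸ × (6810)⁴ = 1.90×10²⁷ W.
S = L/(4πd²) = 434 W m⁻².
Energy balance: absorbed = emitted ⇒ πR²·S(1−A) = 4πR²·σT_eq⁴, so T_eq⁴ = S(1−A)/(4σ).
T_eq = [434 × 0.88 / (4 × 5.67×10⁻⁸)]^(1/4) = (1.69×10⁹)^(1/4) = 203 K.

T_eq ≈ 203 K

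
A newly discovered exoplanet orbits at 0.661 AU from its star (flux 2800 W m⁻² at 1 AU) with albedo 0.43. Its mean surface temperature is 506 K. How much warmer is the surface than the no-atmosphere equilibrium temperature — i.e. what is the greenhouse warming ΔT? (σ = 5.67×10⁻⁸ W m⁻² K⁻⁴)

ΔT ≈ 149.8 K

S = 2800/0.661² = 6408 W m⁻².
T_eq = [S(1−A)/(4σ)]^(1/4) = [6408×0.57/(4×5.67×10⁻⁸)]^(1/4) = 356.2 K.
ΔT = T_surf − T_eq = 506 − 356.2.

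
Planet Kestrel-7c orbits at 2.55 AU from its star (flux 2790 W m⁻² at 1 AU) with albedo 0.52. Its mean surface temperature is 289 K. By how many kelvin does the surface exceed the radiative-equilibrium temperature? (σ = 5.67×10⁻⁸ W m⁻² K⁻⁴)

S = 2790/2.55² = 429.1 W m⁻².
T_eq = [S(1−A)/(4σ)]^(1/4) = [429.1×0.48/(4×5.67×10⁻⁸)]^(1/4) = 173.6 K.
ΔT = T_surf − T_eq = 289 − 173.6.

ΔT ≈ 115.4 K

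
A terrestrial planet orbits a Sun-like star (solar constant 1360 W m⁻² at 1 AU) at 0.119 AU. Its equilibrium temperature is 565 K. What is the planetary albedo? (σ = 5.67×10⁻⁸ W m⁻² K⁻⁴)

A ≈ 0.76

Flux at 0.119 AU: S = 1360/0.119² = 9.60×10⁴ W m⁻².
From T_eq⁴ = S(1−A)/(4σ): 1−A = 4σT_eq⁴/S.
1−A = 4 × 5.67×10⁻⁸ × (565)⁴ / 9.60×10⁴ = 0.241.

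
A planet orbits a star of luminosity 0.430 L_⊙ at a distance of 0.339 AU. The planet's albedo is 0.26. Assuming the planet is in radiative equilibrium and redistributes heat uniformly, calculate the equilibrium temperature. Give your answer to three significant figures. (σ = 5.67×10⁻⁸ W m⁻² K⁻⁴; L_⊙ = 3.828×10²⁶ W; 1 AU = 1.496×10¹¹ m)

T_eq ≈ 359 K

d = 0.339 AU = 5.07×10¹⁰ m.
L = 0.430 × 3.828×10²⁶ = 1.65×10²⁶ W.
Flux: S = L/(4πd²) = 1.65×10²⁶/(4π×(5.07×10¹⁰)²) = 5090 W m⁻².
Energy balance: absorbed = emitted ⇒ πR²·S(1−A) = 4πR²·σT_eq⁴, so T_eq⁴ = S(1−A)/(4σ).
T_eq = [5090 × 0.74 / (4 × 5.67×10⁻⁸)]^(1/4) = (1.66×10¹⁰)^(1/4) = 359 K.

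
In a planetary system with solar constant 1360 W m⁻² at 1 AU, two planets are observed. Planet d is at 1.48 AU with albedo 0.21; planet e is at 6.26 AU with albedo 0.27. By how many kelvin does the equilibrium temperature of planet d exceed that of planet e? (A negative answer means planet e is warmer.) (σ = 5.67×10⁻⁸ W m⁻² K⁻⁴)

T_eq = [S₀(1−A)/(4σd²)]^(1/4), so T ∝ (1−A)^(1/4) / √d.
T₁ = [1360×0.79/(4×5.67×10⁻⁸×1.48²)]^(1/4) = 215.65 K.
T₂ = [1360×0.73/(4×5.67×10⁻⁸×6.26²)]^(1/4) = 102.81 K.

ΔT ≈ 112.8 K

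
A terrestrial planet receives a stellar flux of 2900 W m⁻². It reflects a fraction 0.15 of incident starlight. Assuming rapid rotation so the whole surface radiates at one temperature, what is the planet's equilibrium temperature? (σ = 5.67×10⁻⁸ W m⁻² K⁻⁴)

T_eq ≈ 323 K

Energy balance: absorbed = emitted ⇒ πR²·S(1−A) = 4πR²·σT_eq⁴, so T_eq⁴ = S(1−A)/(4σ).
T_eq = [2900 × 0.85 / (4 × 5.67×10⁻⁸)]^(1/4) = (1.09×10¹⁰)^(1/4) = 323 K.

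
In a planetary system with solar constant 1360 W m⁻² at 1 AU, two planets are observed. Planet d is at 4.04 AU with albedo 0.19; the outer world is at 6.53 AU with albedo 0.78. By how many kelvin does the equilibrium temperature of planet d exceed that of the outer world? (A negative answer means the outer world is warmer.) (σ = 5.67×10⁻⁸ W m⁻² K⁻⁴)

ΔT ≈ 56.8 K

T_eq = [S₀(1−A)/(4σd²)]^(1/4), so T ∝ (1−A)^(1/4) / √d.
T₁ = [1360×0.81/(4×5.67×10⁻⁸×4.04²)]^(1/4) = 131.34 K.
T₂ = [1360×0.22/(4×5.67×10⁻⁸×6.53²)]^(1/4) = 74.58 K.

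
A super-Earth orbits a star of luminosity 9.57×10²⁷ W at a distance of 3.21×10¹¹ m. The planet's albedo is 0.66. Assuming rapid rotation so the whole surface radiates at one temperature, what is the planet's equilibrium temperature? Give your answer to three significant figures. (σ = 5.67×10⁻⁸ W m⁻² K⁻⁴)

Flux: S = L/(4πd²) = 9.57×10²⁷/(4π×(3.21×10¹¹)²) = 7390 W m⁻².
Energy balance: absorbed = emitted ⇒ πR²·S(1−A) = 4πR²·σT_eq⁴, so T_eq⁴ = S(1−A)/(4σ).
T_eq = [7390 × 0.34 / (4 × 5.67×10⁻⁸)]^(1/4) = (1.11×10¹⁰)^(1/4) = 324 K.

T_eq ≈ 324 K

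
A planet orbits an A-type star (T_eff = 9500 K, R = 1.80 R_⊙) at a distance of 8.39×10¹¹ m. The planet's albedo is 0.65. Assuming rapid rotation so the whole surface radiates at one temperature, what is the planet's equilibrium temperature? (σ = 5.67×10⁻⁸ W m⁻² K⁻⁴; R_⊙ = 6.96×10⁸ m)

R_⋆ = 1.80 × 6.96×10⁸ = 1.25×10⁹ m.
L = 4πR_⋆²σT_⋆⁴ = 4π(1.25×10⁹)² × 5.67×10⁻⁸ × (9500)⁴ = 9.11×10²⁷ W.
S = L/(4πd²) = 1030 W m⁻².
Energy balance: absorbed = emitted ⇒ πR²·S(1−A) = 4πR²·σT_eq⁴, so T_eq⁴ = S(1−A)/(4σ).
T_eq = [1030 × 0.35 / (4 × 5.67×10⁻⁸)]^(1/4) = (1.59×10⁹)^(1/4) = 200 K.

T_eq ≈ 200 K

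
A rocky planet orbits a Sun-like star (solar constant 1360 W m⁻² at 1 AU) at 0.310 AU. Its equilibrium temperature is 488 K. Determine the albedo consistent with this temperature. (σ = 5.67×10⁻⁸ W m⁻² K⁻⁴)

A ≈ 0.09

Flux at 0.310 AU: S = 1360/0.310² = 1.42×10⁴ W m⁻².
From T_eq⁴ = S(1−A)/(4σ): 1−A = 4σT_eq⁴/S.
1−A = 4 × 5.67×10⁻⁸ × (488)⁴ / 1.42×10⁴ = 0.909.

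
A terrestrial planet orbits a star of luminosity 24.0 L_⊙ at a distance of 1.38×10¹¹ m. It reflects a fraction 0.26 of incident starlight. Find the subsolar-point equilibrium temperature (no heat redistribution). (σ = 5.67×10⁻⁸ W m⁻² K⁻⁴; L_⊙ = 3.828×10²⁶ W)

T_ss ≈ 841 K

L = 24.0 × 3.828×10²⁶ = 9.19×10²⁷ W.
Flux: S = L/(4πd²) = 9.19×10²⁷/(4π×(1.38×10¹¹)²) = 3.84×10⁴ W m⁻².
At the subsolar point the surface absorbs S(1−A) and emits σT⁴ per unit area — no factor of 4, since only the local patch is in balance.
T = [3.84×10⁴ × 0.74 / 5.67×10⁻⁸]^(1/4) = (5.01×10¹¹)^(1/4) = 841 K.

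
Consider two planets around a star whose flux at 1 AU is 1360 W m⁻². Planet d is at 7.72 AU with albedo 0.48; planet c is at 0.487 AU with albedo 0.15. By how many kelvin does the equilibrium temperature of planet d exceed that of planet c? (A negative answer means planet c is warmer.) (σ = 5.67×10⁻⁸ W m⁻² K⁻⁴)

T_eq = [S₀(1−A)/(4σd²)]^(1/4), so T ∝ (1−A)^(1/4) / √d.
T₁ = [1360×0.52/(4×5.67×10⁻⁸×7.72²)]^(1/4) = 85.05 K.
T₂ = [1360×0.85/(4×5.67×10⁻⁸×0.487²)]^(1/4) = 382.88 K.

ΔT ≈ -297.8 K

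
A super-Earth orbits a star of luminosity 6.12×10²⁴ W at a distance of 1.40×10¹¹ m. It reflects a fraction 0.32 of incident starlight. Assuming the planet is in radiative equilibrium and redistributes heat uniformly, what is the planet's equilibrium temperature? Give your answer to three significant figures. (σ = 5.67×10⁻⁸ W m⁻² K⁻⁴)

T_eq ≈ 92.9 K

Flux: S = L/(4πd²) = 6.12×10²⁴/(4π×(1.40×10¹¹)²) = 24.8 W m⁻².
Energy balance: absorbed = emitted ⇒ πR²·S(1−A) = 4πR²·σT_eq⁴, so T_eq⁴ = S(1−A)/(4σ).
T_eq = [24.8 × 0.68 / (4 × 5.67×10⁻⁸)]^(1/4) = (7.45×10⁷)^(1/4) = 92.9 K.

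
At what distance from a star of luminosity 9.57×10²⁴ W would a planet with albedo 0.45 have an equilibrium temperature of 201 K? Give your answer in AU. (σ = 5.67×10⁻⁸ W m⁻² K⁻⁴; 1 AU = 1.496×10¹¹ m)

d ≈ 0.225 AU

From T_eq⁴ = L(1−A)/(16πσd²): d = √[L(1−A)/(16πσT_eq⁴)].
d = √[9.57×10²⁴ × 0.55 / (16π × 5.67×10⁻⁸ × (201)⁴)] = 3.36×10¹⁰ m = 0.225 AU.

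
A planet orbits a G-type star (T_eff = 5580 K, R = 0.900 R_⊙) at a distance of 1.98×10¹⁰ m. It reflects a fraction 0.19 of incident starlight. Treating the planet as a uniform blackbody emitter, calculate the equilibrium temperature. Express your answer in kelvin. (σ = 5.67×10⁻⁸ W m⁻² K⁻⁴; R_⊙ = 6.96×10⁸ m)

R_⋆ = 0.900 × 6.96×10⁸ = 6.26×10⁸ m.
L = 4πR_⋆²σT_⋆⁴ = 4π(6.26×10⁸)² × 5.67×10⁻⁸ × (5580)⁴ = 2.71×10²⁶ W.
S = L/(4πd²) = 5.50×10⁴ W m⁻².
Energy balance: absorbed = emitted ⇒ πR²·S(1−A) = 4πR²·σT_eq⁴, so T_eq⁴ = S(1−A)/(4σ).
T_eq = [5.50×10⁴ × 0.81 / (4 × 5.67×10⁻⁸)]^(1/4) = (1.96×10¹¹)^(1/4) = 666 K.

T_eq ≈ 666 K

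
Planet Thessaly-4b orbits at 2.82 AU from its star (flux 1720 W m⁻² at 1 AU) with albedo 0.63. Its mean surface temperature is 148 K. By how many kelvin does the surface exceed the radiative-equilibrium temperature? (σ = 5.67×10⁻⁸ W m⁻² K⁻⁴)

S = 1720/2.82² = 216.3 W m⁻².
T_eq = [S(1−A)/(4σ)]^(1/4) = [216.3×0.37/(4×5.67×10⁻⁸)]^(1/4) = 137.1 K.
ΔT = T_surf − T_eq = 148 − 137.1.

ΔT ≈ 10.9 K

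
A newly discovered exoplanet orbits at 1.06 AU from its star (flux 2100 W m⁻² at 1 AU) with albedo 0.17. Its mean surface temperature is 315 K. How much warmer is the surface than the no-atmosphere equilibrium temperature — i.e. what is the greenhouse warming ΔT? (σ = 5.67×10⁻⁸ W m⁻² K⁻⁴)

ΔT ≈ 27.4 K

S = 2100/1.06² = 1869 W m⁻².
T_eq = [S(1−A)/(4σ)]^(1/4) = [1869×0.83/(4×5.67×10⁻⁸)]^(1/4) = 287.6 K.
ΔT = T_surf − T_eq = 315 − 287.6.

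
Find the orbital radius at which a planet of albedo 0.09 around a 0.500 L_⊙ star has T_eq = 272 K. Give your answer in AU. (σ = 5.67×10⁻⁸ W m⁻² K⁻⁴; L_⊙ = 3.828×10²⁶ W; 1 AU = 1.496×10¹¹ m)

L = 0.500 × 3.828×10²⁶ = 1.91×10²⁶ W.
From T_eq⁴ = L(1−A)/(16πσd²): d = √[L(1−A)/(16πσT_eq⁴)].
d = √[1.91×10²⁶ × 0.91 / (16π × 5.67×10⁻⁸ × (272)⁴)] = 1.06×10¹¹ m = 0.706 AU.

d ≈ 0.706 AU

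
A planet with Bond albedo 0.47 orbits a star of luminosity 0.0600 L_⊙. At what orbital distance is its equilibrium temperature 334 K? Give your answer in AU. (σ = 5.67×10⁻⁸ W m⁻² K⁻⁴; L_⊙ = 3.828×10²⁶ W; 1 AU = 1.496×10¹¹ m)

L = 0.0600 × 3.828×10²⁶ = 2.30×10²⁵ W.
From T_eq⁴ = L(1−A)/(16πσd²): d = √[L(1−A)/(16πσT_eq⁴)].
d = √[2.30×10²⁵ × 0.53 / (16π × 5.67×10⁻⁸ × (334)⁴)] = 1.85×10¹⁰ m = 0.124 AU.

d ≈ 0.124 AU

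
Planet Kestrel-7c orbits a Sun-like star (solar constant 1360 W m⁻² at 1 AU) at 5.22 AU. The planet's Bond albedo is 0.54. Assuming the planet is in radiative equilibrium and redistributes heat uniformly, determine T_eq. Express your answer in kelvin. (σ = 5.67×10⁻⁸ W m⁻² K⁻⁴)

T_eq ≈ 100 K

Flux at 5.22 AU: S = 1360/5.22² = 49.9 W m⁻².
Energy balance: absorbed = emitted ⇒ πR²·S(1−A) = 4πR²·σT_eq⁴, so T_eq⁴ = S(1−A)/(4σ).
T_eq = [49.9 × 0.46 / (4 × 5.67×10⁻⁸)]^(1/4) = (1.01×10⁸)^(1/4) = 100 K.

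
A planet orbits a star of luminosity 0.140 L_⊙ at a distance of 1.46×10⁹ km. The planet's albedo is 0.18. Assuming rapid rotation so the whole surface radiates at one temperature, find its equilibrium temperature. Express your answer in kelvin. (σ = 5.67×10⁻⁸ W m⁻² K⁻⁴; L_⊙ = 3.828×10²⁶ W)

T_eq ≈ 51.9 K

d = 1.46×10⁹ km = 1.46×10¹² m.
L = 0.140 × 3.828×10²⁶ = 5.36×10²⁵ W.
Flux: S = L/(4πd²) = 5.36×10²⁵/(4π×(1.46×10¹²)²) = 2.00 W m⁻².
Energy balance: absorbed = emitted ⇒ πR²·S(1−A) = 4πR²·σT_eq⁴, so T_eq⁴ = S(1−A)/(4σ).
T_eq = [2.00 × 0.82 / (4 × 5.67×10⁻⁸)]^(1/4) = (7.23×10⁶)^(1/4) = 51.9 K.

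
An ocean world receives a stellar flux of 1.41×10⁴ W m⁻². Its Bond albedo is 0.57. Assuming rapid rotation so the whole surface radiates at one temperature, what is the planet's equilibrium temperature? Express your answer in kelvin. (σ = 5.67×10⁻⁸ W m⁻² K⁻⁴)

T_eq ≈ 404 K

Energy balance: absorbed = emitted ⇒ πR²·S(1−A) = 4πR²·σT_eq⁴, so T_eq⁴ = S(1−A)/(4σ).
T_eq = [1.41×10⁴ × 0.43 / (4 × 5.67×10⁻⁸)]^(1/4) = (2.67×10¹⁰)^(1/4) = 404 K.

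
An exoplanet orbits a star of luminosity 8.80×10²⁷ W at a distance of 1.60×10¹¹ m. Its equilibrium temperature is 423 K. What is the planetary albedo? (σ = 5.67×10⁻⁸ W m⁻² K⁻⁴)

Flux: S = L/(4πd²) = 8.80×10²⁷/(4π×(1.60×10¹¹)²) = 2.74×10⁴ W m⁻².
From T_eq⁴ = S(1−A)/(4σ): 1−A = 4σT_eq⁴/S.
1−A = 4 × 5.67×10⁻⁸ × (423)⁴ / 2.74×10⁴ = 0.265.

A ≈ 0.73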